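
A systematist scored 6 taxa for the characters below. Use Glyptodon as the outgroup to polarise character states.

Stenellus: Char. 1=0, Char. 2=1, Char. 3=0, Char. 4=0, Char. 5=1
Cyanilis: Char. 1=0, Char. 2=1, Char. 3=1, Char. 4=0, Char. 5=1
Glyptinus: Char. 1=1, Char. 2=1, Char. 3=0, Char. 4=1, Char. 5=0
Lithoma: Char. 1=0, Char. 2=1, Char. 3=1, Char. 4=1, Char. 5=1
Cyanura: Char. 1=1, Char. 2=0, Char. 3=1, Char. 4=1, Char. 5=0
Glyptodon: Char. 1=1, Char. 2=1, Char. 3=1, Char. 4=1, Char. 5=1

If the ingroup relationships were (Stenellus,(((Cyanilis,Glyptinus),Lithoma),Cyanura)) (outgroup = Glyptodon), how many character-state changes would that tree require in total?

Map each character onto (Stenellus,(((Cyanilis,Glyptinus),Lithoma),Cyanura)) (rooted by Glyptodon) and count the minimum state changes it requires (Fitch parsimony):
Char. 1: 3; Char. 2: 1; Char. 3: 2; Char. 4: 2; Char. 5: 2.
Total tree length = 10.

10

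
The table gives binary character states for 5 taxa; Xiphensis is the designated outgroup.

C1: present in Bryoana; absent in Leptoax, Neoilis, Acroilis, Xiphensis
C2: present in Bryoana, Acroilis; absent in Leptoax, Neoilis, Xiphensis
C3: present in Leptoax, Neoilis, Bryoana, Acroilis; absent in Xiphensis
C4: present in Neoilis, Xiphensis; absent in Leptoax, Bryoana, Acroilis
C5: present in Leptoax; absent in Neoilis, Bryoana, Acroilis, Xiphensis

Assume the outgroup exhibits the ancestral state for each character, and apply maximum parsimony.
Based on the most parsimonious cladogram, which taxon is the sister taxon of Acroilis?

Character polarity is set by the outgroup: the derived state is whichever differs from the outgroup's state, so for C4 the derived state is 'absent', and for the remaining characters it is 'present'.
C1: derived state 'present' in Bryoana only — an autapomorphy, so it tells us nothing about relationships among taxa.
C2 (derived state 'present') is shared by Acroilis and Bryoana — a synapomorphy uniting that clade.
C3 (derived state 'present') is shared by all ingroup taxa — unites the whole ingroup.
C4: derived state 'absent' in Acroilis, Bryoana, and Leptoax only — synapomorphy for {Acroilis, Bryoana, Leptoax}.
C5 (derived state 'present') is unique to Leptoax (autapomorphy; uninformative for grouping).
Most parsimonious ingroup topology: ((Leptoax,(Acroilis,Bryoana)),Neoilis).
Acroilis and Bryoana form a cherry on this tree, so they are sister taxa.

Bryoana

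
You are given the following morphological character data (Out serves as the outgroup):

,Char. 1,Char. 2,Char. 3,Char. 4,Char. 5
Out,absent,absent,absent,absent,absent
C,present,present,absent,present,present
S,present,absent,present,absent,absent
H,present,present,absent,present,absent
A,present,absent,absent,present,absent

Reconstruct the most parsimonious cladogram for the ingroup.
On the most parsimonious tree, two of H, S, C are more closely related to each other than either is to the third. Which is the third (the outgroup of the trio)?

S

The outgroup has state 'absent' for every character, so 'present' is the derived state throughout.
All ingroup taxa share the derived state 'present' for Char. 1; it defines the ingroup but does not resolve relationships within it.
Char. 2 (derived state 'present') is shared by C and H — a synapomorphy uniting that clade.
Char. 3: derived state 'present' in S only — an autapomorphy, so it tells us nothing about relationships among taxa.
Only A, C, and H show the derived state 'present' for Char. 4, supporting them as a clade.
Char. 5 (derived state 'present') is unique to C (autapomorphy; uninformative for grouping).
Most parsimonious ingroup topology: (((C,H),A),S).
H and C share a more recent common ancestor with each other than either does with S, so S is the least closely related of the three.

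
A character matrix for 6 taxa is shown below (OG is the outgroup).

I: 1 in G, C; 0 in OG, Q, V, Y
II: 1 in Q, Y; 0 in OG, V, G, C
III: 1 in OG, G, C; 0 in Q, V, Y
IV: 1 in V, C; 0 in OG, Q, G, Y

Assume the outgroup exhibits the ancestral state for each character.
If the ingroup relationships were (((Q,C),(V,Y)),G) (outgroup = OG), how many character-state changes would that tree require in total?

8

Map each character onto (((Q,C),(V,Y)),G) (rooted by OG) and count the minimum state changes it requires (Fitch parsimony):
I: 2; II: 2; III: 2; IV: 2.
Total tree length = 8.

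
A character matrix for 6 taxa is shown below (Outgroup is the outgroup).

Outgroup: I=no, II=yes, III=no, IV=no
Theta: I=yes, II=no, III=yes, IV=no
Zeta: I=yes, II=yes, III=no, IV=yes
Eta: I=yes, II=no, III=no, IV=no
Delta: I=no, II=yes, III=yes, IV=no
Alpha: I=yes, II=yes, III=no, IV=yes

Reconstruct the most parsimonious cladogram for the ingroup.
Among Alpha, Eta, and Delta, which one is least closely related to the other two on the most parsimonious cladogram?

Character polarity is set by the outgroup: the derived state is whichever differs from the outgroup's state, so for II the derived state is 'no', and for the remaining characters it is 'yes'.
Only Alpha, Eta, Theta, and Zeta show the derived state 'yes' for I, supporting them as a clade.
II: derived state 'no' in Eta and Theta only — synapomorphy for {Eta, Theta}.
III (state 'yes') occurs in Delta and Theta but conflicts with the nesting implied by the other characters — most parsimoniously interpreted as homoplasy.
Only Alpha and Zeta show the derived state 'yes' for IV, supporting them as a clade.
Most parsimonious ingroup topology: (((Theta,Eta),(Zeta,Alpha)),Delta).
Alpha and Eta share a more recent common ancestor with each other than either does with Delta, so Delta is the least closely related of the three.

Delta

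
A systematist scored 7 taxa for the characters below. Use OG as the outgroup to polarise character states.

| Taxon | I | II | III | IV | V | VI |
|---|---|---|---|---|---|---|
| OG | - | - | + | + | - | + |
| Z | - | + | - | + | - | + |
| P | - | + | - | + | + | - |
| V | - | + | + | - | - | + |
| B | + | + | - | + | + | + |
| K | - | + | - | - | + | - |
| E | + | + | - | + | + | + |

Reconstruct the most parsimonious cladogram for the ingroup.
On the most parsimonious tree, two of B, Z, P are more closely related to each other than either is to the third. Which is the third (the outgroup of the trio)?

Z

Character polarity is set by the outgroup: the derived state is whichever differs from the outgroup's state, so for III, IV, VI the derived state is '-', and for the remaining characters it is '+'.
Only B and E show the derived state '+' for I, supporting them as a clade.
II (derived state '+') is shared by all ingroup taxa — unites the whole ingroup.
III: derived state '-' in B, E, K, P, and Z only — synapomorphy for {B, E, K, P, Z}.
IV (state '-') occurs in K and V but conflicts with the nesting implied by the other characters — most parsimoniously interpreted as homoplasy.
V: derived state '+' in B, E, K, and P only — synapomorphy for {B, E, K, P}.
VI: derived state '-' in K and P only — synapomorphy for {K, P}.
Most parsimonious ingroup topology: ((Z,((P,K),(B,E))),V).
P and B share a more recent common ancestor with each other than either does with Z, so Z is the least closely related of the three.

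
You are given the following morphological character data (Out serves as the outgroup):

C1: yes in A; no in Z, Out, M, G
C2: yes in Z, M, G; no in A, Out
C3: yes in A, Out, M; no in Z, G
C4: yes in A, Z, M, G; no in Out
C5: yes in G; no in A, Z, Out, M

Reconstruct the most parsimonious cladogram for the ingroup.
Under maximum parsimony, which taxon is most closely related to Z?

Character polarity is set by the outgroup: the derived state is whichever differs from the outgroup's state, so for C3 the derived state is 'no', and for the remaining characters it is 'yes'.
C1 (derived state 'yes') is unique to A (autapomorphy; uninformative for grouping).
C2 (derived state 'yes') is shared by G, M, and Z — a synapomorphy uniting that clade.
C3: derived state 'no' in G and Z only — synapomorphy for {G, Z}.
C4 (derived state 'yes') is shared by all ingroup taxa — unites the whole ingroup.
C5 (derived state 'yes') is unique to G (autapomorphy; uninformative for grouping).
Most parsimonious ingroup topology: (((G,Z),M),A).
Z and G form a cherry on this tree, so they are sister taxa.

G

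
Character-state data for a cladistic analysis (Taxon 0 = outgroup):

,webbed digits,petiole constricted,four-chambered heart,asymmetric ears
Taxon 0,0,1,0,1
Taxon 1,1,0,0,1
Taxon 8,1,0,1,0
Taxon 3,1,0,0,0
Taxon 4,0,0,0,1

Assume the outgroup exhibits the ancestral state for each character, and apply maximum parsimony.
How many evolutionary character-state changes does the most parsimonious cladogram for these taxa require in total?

4

Character polarity is set by the outgroup: the derived state is whichever differs from the outgroup's state, so for petiole constricted, asymmetric ears the derived state is '0', and for the remaining characters it is '1'.
Only Taxon 1, Taxon 3, and Taxon 8 show the derived state '1' for webbed digits, supporting them as a clade.
All ingroup taxa share the derived state '0' for petiole constricted; it defines the ingroup but does not resolve relationships within it.
four-chambered heart (derived state '1') is unique to Taxon 8 (autapomorphy; uninformative for grouping).
asymmetric ears (derived state '0') is shared by Taxon 3 and Taxon 8 — a synapomorphy uniting that clade.
Most parsimonious ingroup topology: ((Taxon 1,(Taxon 8,Taxon 3)),Taxon 4).
Changes per character on this tree: webbed digits: 1; petiole constricted: 1; four-chambered heart: 1; asymmetric ears: 1.
Total = 4.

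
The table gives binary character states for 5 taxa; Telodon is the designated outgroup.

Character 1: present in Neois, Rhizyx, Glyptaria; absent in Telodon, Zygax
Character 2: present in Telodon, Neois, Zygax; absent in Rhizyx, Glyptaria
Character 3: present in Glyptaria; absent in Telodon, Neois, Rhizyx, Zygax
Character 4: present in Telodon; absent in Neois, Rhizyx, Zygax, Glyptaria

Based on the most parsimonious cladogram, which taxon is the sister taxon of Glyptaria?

Character polarity is set by the outgroup: the derived state is whichever differs from the outgroup's state, so for Character 2, Character 4 the derived state is 'absent', and for the remaining characters it is 'present'.
Character 1: derived state 'present' in Glyptaria, Neois, and Rhizyx only — synapomorphy for {Glyptaria, Neois, Rhizyx}.
Only Glyptaria and Rhizyx show the derived state 'absent' for Character 2, supporting them as a clade.
Character 3 (derived state 'present') is unique to Glyptaria (autapomorphy; uninformative for grouping).
Character 4 (derived state 'absent') is shared by all ingroup taxa — unites the whole ingroup.
Most parsimonious ingroup topology: ((Neois,(Rhizyx,Glyptaria)),Zygax).
Glyptaria and Rhizyx form a cherry on this tree, so they are sister taxa.

Rhizyx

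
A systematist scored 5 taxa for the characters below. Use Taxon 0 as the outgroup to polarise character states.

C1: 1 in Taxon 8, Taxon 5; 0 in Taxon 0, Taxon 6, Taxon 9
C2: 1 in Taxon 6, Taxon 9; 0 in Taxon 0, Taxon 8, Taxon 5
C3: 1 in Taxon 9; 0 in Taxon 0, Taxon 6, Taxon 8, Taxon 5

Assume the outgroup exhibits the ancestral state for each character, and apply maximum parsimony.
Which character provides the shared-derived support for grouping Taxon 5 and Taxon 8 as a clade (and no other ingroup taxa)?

C1

The outgroup has state '0' for every character, so '1' is the derived state throughout.
C1: derived state '1' in Taxon 5 and Taxon 8 only — synapomorphy for {Taxon 5, Taxon 8}.
C2 (derived state '1') is shared by Taxon 6 and Taxon 9 — a synapomorphy uniting that clade.
C3 (derived state '1') is unique to Taxon 9 (autapomorphy; uninformative for grouping).
Most parsimonious ingroup topology: ((Taxon 6,Taxon 9),(Taxon 8,Taxon 5)).
The clade {Taxon 5, Taxon 8} is supported by C1: its derived state '1' occurs in exactly those taxa and in no other taxon (including the outgroup).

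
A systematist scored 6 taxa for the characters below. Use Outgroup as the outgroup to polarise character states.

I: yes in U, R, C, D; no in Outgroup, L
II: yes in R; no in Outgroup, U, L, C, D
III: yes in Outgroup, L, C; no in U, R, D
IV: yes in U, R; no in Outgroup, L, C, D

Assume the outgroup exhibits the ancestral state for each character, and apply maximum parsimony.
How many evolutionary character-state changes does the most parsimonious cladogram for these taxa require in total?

Character polarity is set by the outgroup: the derived state is whichever differs from the outgroup's state, so for III the derived state is 'no', and for the remaining characters it is 'yes'.
I: derived state 'yes' in C, D, R, and U only — synapomorphy for {C, D, R, U}.
II: derived state 'yes' in R only — an autapomorphy, so it tells us nothing about relationships among taxa.
III (derived state 'no') is shared by D, R, and U — a synapomorphy uniting that clade.
Only R and U show the derived state 'yes' for IV, supporting them as a clade.
Most parsimonious ingroup topology: ((((U,R),D),C),L).
Changes per character on this tree: I: 1; II: 1; III: 1; IV: 1.
Total = 4.

4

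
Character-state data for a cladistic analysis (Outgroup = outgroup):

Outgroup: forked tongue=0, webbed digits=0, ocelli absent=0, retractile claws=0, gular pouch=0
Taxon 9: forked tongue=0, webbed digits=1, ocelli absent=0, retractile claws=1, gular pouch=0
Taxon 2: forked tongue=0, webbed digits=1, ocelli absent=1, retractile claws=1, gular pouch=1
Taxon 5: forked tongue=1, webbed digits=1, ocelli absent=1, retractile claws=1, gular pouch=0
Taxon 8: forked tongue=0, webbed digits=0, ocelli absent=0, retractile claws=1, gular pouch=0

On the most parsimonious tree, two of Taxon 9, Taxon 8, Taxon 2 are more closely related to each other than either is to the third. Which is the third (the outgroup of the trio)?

Taxon 8

The outgroup has state '0' for every character, so '1' is the derived state throughout.
forked tongue: derived state '1' in Taxon 5 only — an autapomorphy, so it tells us nothing about relationships among taxa.
webbed digits (derived state '1') is shared by Taxon 2, Taxon 5, and Taxon 9 — a synapomorphy uniting that clade.
ocelli absent (derived state '1') is shared by Taxon 2 and Taxon 5 — a synapomorphy uniting that clade.
All ingroup taxa share the derived state '1' for retractile claws; it defines the ingroup but does not resolve relationships within it.
gular pouch (derived state '1') is unique to Taxon 2 (autapomorphy; uninformative for grouping).
Most parsimonious ingroup topology: ((Taxon 9,(Taxon 2,Taxon 5)),Taxon 8).
Taxon 2 and Taxon 9 share a more recent common ancestor with each other than either does with Taxon 8, so Taxon 8 is the least closely related of the three.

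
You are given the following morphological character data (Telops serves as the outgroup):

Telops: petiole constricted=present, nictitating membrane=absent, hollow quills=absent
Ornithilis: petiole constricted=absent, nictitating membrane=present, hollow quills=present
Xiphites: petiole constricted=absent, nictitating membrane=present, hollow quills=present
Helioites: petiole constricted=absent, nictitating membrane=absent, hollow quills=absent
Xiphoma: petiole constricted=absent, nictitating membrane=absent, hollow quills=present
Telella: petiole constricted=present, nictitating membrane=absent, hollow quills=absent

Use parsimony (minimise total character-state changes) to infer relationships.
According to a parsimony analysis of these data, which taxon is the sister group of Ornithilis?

Character polarity is set by the outgroup: the derived state is whichever differs from the outgroup's state, so for petiole constricted the derived state is 'absent', and for the remaining characters it is 'present'.
petiole constricted: derived state 'absent' in Helioites, Ornithilis, Xiphites, and Xiphoma only — synapomorphy for {Helioites, Ornithilis, Xiphites, Xiphoma}.
nictitating membrane (derived state 'present') is shared by Ornithilis and Xiphites — a synapomorphy uniting that clade.
hollow quills (derived state 'present') is shared by Ornithilis, Xiphites, and Xiphoma — a synapomorphy uniting that clade.
Most parsimonious ingroup topology: ((((Ornithilis,Xiphites),Xiphoma),Helioites),Telella).
Ornithilis and Xiphites form a cherry on this tree, so they are sister taxa.

Xiphites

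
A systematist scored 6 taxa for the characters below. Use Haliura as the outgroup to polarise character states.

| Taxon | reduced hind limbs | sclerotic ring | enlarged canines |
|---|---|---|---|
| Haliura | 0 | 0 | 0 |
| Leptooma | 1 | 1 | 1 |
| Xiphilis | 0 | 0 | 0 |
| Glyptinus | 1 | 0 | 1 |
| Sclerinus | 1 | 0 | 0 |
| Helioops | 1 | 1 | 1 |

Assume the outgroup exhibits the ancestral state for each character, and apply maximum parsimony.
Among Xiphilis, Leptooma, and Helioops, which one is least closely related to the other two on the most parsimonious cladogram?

The outgroup has state '0' for every character, so '1' is the derived state throughout.
Only Glyptinus, Helioops, Leptooma, and Sclerinus show the derived state '1' for reduced hind limbs, supporting them as a clade.
Only Helioops and Leptooma show the derived state '1' for sclerotic ring, supporting them as a clade.
enlarged canines: derived state '1' in Glyptinus, Helioops, and Leptooma only — synapomorphy for {Glyptinus, Helioops, Leptooma}.
Most parsimonious ingroup topology: ((((Leptooma,Helioops),Glyptinus),Sclerinus),Xiphilis).
Leptooma and Helioops share a more recent common ancestor with each other than either does with Xiphilis, so Xiphilis is the least closely related of the three.

Xiphilis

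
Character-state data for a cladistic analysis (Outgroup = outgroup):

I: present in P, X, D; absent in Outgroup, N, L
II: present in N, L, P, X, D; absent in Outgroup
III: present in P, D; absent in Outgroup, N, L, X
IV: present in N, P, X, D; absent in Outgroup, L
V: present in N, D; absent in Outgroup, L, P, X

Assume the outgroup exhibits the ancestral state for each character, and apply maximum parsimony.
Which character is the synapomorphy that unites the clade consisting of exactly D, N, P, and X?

The outgroup has state 'absent' for every character, so 'present' is the derived state throughout.
I: derived state 'present' in D, P, and X only — synapomorphy for {D, P, X}.
All ingroup taxa share the derived state 'present' for II; it defines the ingroup but does not resolve relationships within it.
Only D and P show the derived state 'present' for III, supporting them as a clade.
Only D, N, P, and X show the derived state 'present' for IV, supporting them as a clade.
V groups D and N, which is incompatible with the clades supported by the remaining characters; treating it as convergent (homoplasy) costs fewer steps than any alternative tree.
Most parsimonious ingroup topology: ((N,((P,D),X)),L).
The clade {D, N, P, X} is supported by IV: its derived state 'present' occurs in exactly those taxa and in no other taxon (including the outgroup).

IV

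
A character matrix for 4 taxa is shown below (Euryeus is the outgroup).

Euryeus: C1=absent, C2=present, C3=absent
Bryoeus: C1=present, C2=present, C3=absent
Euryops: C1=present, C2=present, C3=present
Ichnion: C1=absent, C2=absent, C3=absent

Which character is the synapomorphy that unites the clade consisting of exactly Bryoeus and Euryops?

C1

Character polarity is set by the outgroup: the derived state is whichever differs from the outgroup's state, so for C2 the derived state is 'absent', and for the remaining characters it is 'present'.
Only Bryoeus and Euryops show the derived state 'present' for C1, supporting them as a clade.
C2 (derived state 'absent') is unique to Ichnion (autapomorphy; uninformative for grouping).
C3 (derived state 'present') is unique to Euryops (autapomorphy; uninformative for grouping).
Most parsimonious ingroup topology: ((Bryoeus,Euryops),Ichnion).
The clade {Bryoeus, Euryops} is supported by C1: its derived state 'present' occurs in exactly those taxa and in no other taxon (including the outgroup).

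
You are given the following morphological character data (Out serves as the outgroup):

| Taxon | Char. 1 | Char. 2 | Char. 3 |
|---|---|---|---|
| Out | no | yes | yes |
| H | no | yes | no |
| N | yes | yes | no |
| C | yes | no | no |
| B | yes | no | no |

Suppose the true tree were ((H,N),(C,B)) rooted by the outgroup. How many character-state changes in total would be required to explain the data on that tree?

4

Map each character onto ((H,N),(C,B)) (rooted by Out) and count the minimum state changes it requires (Fitch parsimony):
Char. 1: 2; Char. 2: 1; Char. 3: 1.
Total tree length = 4.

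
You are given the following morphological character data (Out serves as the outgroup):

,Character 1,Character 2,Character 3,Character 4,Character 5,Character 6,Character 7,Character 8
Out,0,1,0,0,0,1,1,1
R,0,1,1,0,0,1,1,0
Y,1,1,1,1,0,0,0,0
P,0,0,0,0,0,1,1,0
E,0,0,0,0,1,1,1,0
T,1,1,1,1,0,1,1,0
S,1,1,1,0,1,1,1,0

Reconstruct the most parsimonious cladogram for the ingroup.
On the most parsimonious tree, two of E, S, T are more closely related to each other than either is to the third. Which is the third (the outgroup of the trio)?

E

Character polarity is set by the outgroup: the derived state is whichever differs from the outgroup's state, so for Character 2, Character 6, Character 7, Character 8 the derived state is '0', and for the remaining characters it is '1'.
Only S, T, and Y show the derived state '1' for Character 1, supporting them as a clade.
Character 2 (derived state '0') is shared by E and P — a synapomorphy uniting that clade.
Character 3 (derived state '1') is shared by R, S, T, and Y — a synapomorphy uniting that clade.
Character 4: derived state '1' in T and Y only — synapomorphy for {T, Y}.
Character 5 groups E and S, which is incompatible with the clades supported by the remaining characters; treating it as convergent (homoplasy) costs fewer steps than any alternative tree.
Character 6: derived state '0' in Y only — an autapomorphy, so it tells us nothing about relationships among taxa.
Character 7 (derived state '0') is unique to Y (autapomorphy; uninformative for grouping).
All ingroup taxa share the derived state '0' for Character 8; it defines the ingroup but does not resolve relationships within it.
Most parsimonious ingroup topology: ((R,((Y,T),S)),(P,E)).
S and T share a more recent common ancestor with each other than either does with E, so E is the least closely related of the three.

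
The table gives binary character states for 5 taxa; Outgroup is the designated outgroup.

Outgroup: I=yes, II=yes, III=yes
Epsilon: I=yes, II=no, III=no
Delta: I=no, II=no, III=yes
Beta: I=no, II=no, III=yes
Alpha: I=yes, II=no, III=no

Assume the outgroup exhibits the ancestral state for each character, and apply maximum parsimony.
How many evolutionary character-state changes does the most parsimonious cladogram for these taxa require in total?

3

The outgroup has state 'yes' for every character, so 'no' is the derived state throughout.
Only Beta and Delta show the derived state 'no' for I, supporting them as a clade.
II (derived state 'no') is shared by all ingroup taxa — unites the whole ingroup.
Only Alpha and Epsilon show the derived state 'no' for III, supporting them as a clade.
Most parsimonious ingroup topology: ((Epsilon,Alpha),(Delta,Beta)).
Changes per character on this tree: I: 1; II: 1; III: 1.
Total = 3.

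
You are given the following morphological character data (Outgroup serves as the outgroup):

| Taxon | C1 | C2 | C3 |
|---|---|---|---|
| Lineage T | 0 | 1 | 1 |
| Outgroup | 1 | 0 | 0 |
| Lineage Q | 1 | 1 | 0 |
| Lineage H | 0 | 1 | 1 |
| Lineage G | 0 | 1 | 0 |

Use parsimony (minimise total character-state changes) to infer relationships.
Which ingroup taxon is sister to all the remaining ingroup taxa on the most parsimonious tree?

Lineage Q

Character polarity is set by the outgroup: the derived state is whichever differs from the outgroup's state, so for C1 the derived state is '0', and for the remaining characters it is '1'.
C1: derived state '0' in Lineage G, Lineage H, and Lineage T only — synapomorphy for {Lineage G, Lineage H, Lineage T}.
C2 (derived state '1') is shared by all ingroup taxa — unites the whole ingroup.
C3: derived state '1' in Lineage H and Lineage T only — synapomorphy for {Lineage H, Lineage T}.
Most parsimonious ingroup topology: (((Lineage T,Lineage H),Lineage G),Lineage Q).
Lineage Q is sister to the clade containing all other ingroup taxa, so it is the earliest-diverging (most basal) ingroup lineage.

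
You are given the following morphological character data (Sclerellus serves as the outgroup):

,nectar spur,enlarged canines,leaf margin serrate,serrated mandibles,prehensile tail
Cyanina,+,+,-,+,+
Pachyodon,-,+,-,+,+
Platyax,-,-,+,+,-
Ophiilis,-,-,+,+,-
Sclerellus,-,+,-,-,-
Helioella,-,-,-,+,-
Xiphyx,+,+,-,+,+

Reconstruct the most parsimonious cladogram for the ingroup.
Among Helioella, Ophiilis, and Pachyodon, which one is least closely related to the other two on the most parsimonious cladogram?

Character polarity is set by the outgroup: the derived state is whichever differs from the outgroup's state, so for enlarged canines the derived state is '-', and for the remaining characters it is '+'.
nectar spur (derived state '+') is shared by Cyanina and Xiphyx — a synapomorphy uniting that clade.
enlarged canines (derived state '-') is shared by Helioella, Ophiilis, and Platyax — a synapomorphy uniting that clade.
leaf margin serrate: derived state '+' in Ophiilis and Platyax only — synapomorphy for {Ophiilis, Platyax}.
All ingroup taxa share the derived state '+' for serrated mandibles; it defines the ingroup but does not resolve relationships within it.
prehensile tail (derived state '+') is shared by Cyanina, Pachyodon, and Xiphyx — a synapomorphy uniting that clade.
Most parsimonious ingroup topology: (((Platyax,Ophiilis),Helioella),(Pachyodon,(Cyanina,Xiphyx))).
Helioella and Ophiilis share a more recent common ancestor with each other than either does with Pachyodon, so Pachyodon is the least closely related of the three.

Pachyodon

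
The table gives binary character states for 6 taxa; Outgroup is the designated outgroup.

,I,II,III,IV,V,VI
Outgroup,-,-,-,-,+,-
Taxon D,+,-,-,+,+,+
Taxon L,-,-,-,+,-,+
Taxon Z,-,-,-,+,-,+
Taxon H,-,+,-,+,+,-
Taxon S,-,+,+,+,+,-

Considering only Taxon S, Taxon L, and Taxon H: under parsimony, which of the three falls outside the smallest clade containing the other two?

Taxon L

Character polarity is set by the outgroup: the derived state is whichever differs from the outgroup's state, so for V the derived state is '-', and for the remaining characters it is '+'.
I (derived state '+') is unique to Taxon D (autapomorphy; uninformative for grouping).
Only Taxon H and Taxon S show the derived state '+' for II, supporting them as a clade.
III: derived state '+' in Taxon S only — an autapomorphy, so it tells us nothing about relationships among taxa.
All ingroup taxa share the derived state '+' for IV; it defines the ingroup but does not resolve relationships within it.
Only Taxon L and Taxon Z show the derived state '-' for V, supporting them as a clade.
VI (derived state '+') is shared by Taxon D, Taxon L, and Taxon Z — a synapomorphy uniting that clade.
Most parsimonious ingroup topology: ((Taxon D,(Taxon L,Taxon Z)),(Taxon H,Taxon S)).
Taxon S and Taxon H share a more recent common ancestor with each other than either does with Taxon L, so Taxon L is the least closely related of the three.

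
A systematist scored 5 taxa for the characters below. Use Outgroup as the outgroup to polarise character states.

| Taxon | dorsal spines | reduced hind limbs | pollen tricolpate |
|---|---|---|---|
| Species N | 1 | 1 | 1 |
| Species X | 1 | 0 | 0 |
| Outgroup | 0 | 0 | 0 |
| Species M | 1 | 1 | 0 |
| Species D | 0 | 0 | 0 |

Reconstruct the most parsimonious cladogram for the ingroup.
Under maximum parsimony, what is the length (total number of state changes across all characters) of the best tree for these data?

The outgroup has state '0' for every character, so '1' is the derived state throughout.
Only Species M, Species N, and Species X show the derived state '1' for dorsal spines, supporting them as a clade.
reduced hind limbs: derived state '1' in Species M and Species N only — synapomorphy for {Species M, Species N}.
pollen tricolpate: derived state '1' in Species N only — an autapomorphy, so it tells us nothing about relationships among taxa.
Most parsimonious ingroup topology: (((Species M,Species N),Species X),Species D).
Changes per character on this tree: dorsal spines: 1; reduced hind limbs: 1; pollen tricolpate: 1.
Total = 3.

3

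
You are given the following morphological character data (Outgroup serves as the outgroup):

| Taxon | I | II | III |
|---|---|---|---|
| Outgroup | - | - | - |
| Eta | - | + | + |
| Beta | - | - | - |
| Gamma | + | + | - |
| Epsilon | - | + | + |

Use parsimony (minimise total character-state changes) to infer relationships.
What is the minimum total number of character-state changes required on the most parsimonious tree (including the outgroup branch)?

3

The outgroup has state '-' for every character, so '+' is the derived state throughout.
I (derived state '+') is unique to Gamma (autapomorphy; uninformative for grouping).
Only Epsilon, Eta, and Gamma show the derived state '+' for II, supporting them as a clade.
III: derived state '+' in Epsilon and Eta only — synapomorphy for {Epsilon, Eta}.
Most parsimonious ingroup topology: (((Eta,Epsilon),Gamma),Beta).
Changes per character on this tree: I: 1; II: 1; III: 1.
Total = 3.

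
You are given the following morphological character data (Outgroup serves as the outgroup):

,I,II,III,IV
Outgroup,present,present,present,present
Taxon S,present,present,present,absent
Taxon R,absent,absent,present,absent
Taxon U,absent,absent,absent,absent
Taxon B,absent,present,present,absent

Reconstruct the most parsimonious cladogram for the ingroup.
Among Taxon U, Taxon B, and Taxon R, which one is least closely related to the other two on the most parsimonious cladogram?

Taxon B

The outgroup has state 'present' for every character, so 'absent' is the derived state throughout.
I: derived state 'absent' in Taxon B, Taxon R, and Taxon U only — synapomorphy for {Taxon B, Taxon R, Taxon U}.
Only Taxon R and Taxon U show the derived state 'absent' for II, supporting them as a clade.
III: derived state 'absent' in Taxon U only — an autapomorphy, so it tells us nothing about relationships among taxa.
IV (derived state 'absent') is shared by all ingroup taxa — unites the whole ingroup.
Most parsimonious ingroup topology: (Taxon S,((Taxon R,Taxon U),Taxon B)).
Taxon U and Taxon R share a more recent common ancestor with each other than either does with Taxon B, so Taxon B is the least closely related of the three.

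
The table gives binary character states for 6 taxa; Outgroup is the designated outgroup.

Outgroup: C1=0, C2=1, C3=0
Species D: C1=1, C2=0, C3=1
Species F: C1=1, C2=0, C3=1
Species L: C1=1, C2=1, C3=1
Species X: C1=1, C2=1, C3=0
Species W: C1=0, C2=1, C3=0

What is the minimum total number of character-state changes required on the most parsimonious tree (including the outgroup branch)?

3

Character polarity is set by the outgroup: the derived state is whichever differs from the outgroup's state, so for C2 the derived state is '0', and for the remaining characters it is '1'.
C1: derived state '1' in Species D, Species F, Species L, and Species X only — synapomorphy for {Species D, Species F, Species L, Species X}.
C2: derived state '0' in Species D and Species F only — synapomorphy for {Species D, Species F}.
C3 (derived state '1') is shared by Species D, Species F, and Species L — a synapomorphy uniting that clade.
Most parsimonious ingroup topology: ((((Species D,Species F),Species L),Species X),Species W).
Changes per character on this tree: C1: 1; C2: 1; C3: 1.
Total = 3.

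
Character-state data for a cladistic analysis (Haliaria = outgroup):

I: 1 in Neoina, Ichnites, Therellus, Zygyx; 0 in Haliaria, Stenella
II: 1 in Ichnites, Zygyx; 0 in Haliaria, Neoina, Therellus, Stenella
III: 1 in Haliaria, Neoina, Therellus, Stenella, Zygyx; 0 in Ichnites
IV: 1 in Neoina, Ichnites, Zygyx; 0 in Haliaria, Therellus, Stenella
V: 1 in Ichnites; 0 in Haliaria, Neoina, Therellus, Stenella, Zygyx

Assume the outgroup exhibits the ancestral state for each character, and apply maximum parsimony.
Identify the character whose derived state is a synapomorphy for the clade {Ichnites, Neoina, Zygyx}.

Character polarity is set by the outgroup: the derived state is whichever differs from the outgroup's state, so for III the derived state is '0', and for the remaining characters it is '1'.
Only Ichnites, Neoina, Therellus, and Zygyx show the derived state '1' for I, supporting them as a clade.
II (derived state '1') is shared by Ichnites and Zygyx — a synapomorphy uniting that clade.
III (derived state '0') is unique to Ichnites (autapomorphy; uninformative for grouping).
IV: derived state '1' in Ichnites, Neoina, and Zygyx only — synapomorphy for {Ichnites, Neoina, Zygyx}.
V (derived state '1') is unique to Ichnites (autapomorphy; uninformative for grouping).
Most parsimonious ingroup topology: (((Neoina,(Ichnites,Zygyx)),Therellus),Stenella).
The clade {Ichnites, Neoina, Zygyx} is supported by IV: its derived state '1' occurs in exactly those taxa and in no other taxon (including the outgroup).

IV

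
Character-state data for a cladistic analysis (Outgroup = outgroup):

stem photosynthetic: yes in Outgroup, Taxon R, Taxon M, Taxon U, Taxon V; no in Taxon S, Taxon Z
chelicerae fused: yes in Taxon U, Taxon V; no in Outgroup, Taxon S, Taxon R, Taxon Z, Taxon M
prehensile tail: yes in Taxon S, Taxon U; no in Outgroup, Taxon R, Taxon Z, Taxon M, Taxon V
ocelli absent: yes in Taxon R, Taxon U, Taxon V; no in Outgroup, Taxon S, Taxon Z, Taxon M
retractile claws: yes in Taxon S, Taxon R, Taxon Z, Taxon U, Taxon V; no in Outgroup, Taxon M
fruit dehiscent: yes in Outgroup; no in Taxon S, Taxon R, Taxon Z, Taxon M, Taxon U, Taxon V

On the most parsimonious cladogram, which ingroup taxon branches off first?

Character polarity is set by the outgroup: the derived state is whichever differs from the outgroup's state, so for stem photosynthetic, fruit dehiscent the derived state is 'no', and for the remaining characters it is 'yes'.
stem photosynthetic: derived state 'no' in Taxon S and Taxon Z only — synapomorphy for {Taxon S, Taxon Z}.
chelicerae fused (derived state 'yes') is shared by Taxon U and Taxon V — a synapomorphy uniting that clade.
prehensile tail groups Taxon S and Taxon U, which is incompatible with the clades supported by the remaining characters; treating it as convergent (homoplasy) costs fewer steps than any alternative tree.
ocelli absent (derived state 'yes') is shared by Taxon R, Taxon U, and Taxon V — a synapomorphy uniting that clade.
Only Taxon R, Taxon S, Taxon U, Taxon V, and Taxon Z show the derived state 'yes' for retractile claws, supporting them as a clade.
fruit dehiscent (derived state 'no') is shared by all ingroup taxa — unites the whole ingroup.
Most parsimonious ingroup topology: (((Taxon S,Taxon Z),(Taxon R,(Taxon U,Taxon V))),Taxon M).
Taxon M is sister to the clade containing all other ingroup taxa, so it is the earliest-diverging (most basal) ingroup lineage.

Taxon M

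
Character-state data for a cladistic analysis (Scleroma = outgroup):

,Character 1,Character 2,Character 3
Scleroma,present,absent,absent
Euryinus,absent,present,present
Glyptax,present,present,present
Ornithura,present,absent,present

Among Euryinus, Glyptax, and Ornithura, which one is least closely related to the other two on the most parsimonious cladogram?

Ornithura

Character polarity is set by the outgroup: the derived state is whichever differs from the outgroup's state, so for Character 1 the derived state is 'absent', and for the remaining characters it is 'present'.
Character 1 (derived state 'absent') is unique to Euryinus (autapomorphy; uninformative for grouping).
Character 2 (derived state 'present') is shared by Euryinus and Glyptax — a synapomorphy uniting that clade.
All ingroup taxa share the derived state 'present' for Character 3; it defines the ingroup but does not resolve relationships within it.
Most parsimonious ingroup topology: ((Euryinus,Glyptax),Ornithura).
Euryinus and Glyptax share a more recent common ancestor with each other than either does with Ornithura, so Ornithura is the least closely related of the three.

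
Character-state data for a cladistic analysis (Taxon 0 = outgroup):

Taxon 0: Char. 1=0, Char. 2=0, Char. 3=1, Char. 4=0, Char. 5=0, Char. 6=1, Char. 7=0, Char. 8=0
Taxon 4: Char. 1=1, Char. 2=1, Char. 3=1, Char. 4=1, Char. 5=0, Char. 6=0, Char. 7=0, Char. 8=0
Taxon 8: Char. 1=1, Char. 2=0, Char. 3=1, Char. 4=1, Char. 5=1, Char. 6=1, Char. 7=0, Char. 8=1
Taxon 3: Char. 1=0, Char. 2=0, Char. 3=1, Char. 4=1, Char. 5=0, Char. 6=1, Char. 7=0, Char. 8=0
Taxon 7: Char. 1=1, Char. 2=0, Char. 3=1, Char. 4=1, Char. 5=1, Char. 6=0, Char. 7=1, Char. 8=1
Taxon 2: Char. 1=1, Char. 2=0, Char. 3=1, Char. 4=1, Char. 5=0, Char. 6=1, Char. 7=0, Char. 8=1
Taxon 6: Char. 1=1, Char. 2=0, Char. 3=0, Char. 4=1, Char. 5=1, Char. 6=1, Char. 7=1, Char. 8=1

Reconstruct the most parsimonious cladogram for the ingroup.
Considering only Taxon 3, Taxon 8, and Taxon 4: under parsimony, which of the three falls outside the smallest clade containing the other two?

Taxon 3

Character polarity is set by the outgroup: the derived state is whichever differs from the outgroup's state, so for Char. 3, Char. 6 the derived state is '0', and for the remaining characters it is '1'.
Char. 1: derived state '1' in Taxon 2, Taxon 4, Taxon 6, Taxon 7, and Taxon 8 only — synapomorphy for {Taxon 2, Taxon 4, Taxon 6, Taxon 7, Taxon 8}.
Char. 2: derived state '1' in Taxon 4 only — an autapomorphy, so it tells us nothing about relationships among taxa.
Char. 3 (derived state '0') is unique to Taxon 6 (autapomorphy; uninformative for grouping).
Char. 4 (derived state '1') is shared by all ingroup taxa — unites the whole ingroup.
Only Taxon 6, Taxon 7, and Taxon 8 show the derived state '1' for Char. 5, supporting them as a clade.
Char. 6 groups Taxon 4 and Taxon 7, which is incompatible with the clades supported by the remaining characters; treating it as convergent (homoplasy) costs fewer steps than any alternative tree.
Only Taxon 6 and Taxon 7 show the derived state '1' for Char. 7, supporting them as a clade.
Char. 8 (derived state '1') is shared by Taxon 2, Taxon 6, Taxon 7, and Taxon 8 — a synapomorphy uniting that clade.
Most parsimonious ingroup topology: ((Taxon 4,((Taxon 8,(Taxon 7,Taxon 6)),Taxon 2)),Taxon 3).
Taxon 4 and Taxon 8 share a more recent common ancestor with each other than either does with Taxon 3, so Taxon 3 is the least closely related of the three.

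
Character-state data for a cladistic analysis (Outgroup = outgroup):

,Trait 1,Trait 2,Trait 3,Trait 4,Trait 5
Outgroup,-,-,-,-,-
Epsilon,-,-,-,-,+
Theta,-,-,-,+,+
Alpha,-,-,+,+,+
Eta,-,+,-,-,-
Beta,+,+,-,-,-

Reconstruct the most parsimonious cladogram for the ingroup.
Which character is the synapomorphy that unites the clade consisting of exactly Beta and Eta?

Trait 2

The outgroup has state '-' for every character, so '+' is the derived state throughout.
Trait 1: derived state '+' in Beta only — an autapomorphy, so it tells us nothing about relationships among taxa.
Trait 2 (derived state '+') is shared by Beta and Eta — a synapomorphy uniting that clade.
Trait 3: derived state '+' in Alpha only — an autapomorphy, so it tells us nothing about relationships among taxa.
Only Alpha and Theta show the derived state '+' for Trait 4, supporting them as a clade.
Only Alpha, Epsilon, and Theta show the derived state '+' for Trait 5, supporting them as a clade.
Most parsimonious ingroup topology: ((Epsilon,(Theta,Alpha)),(Eta,Beta)).
The clade {Beta, Eta} is supported by Trait 2: its derived state '+' occurs in exactly those taxa and in no other taxon (including the outgroup).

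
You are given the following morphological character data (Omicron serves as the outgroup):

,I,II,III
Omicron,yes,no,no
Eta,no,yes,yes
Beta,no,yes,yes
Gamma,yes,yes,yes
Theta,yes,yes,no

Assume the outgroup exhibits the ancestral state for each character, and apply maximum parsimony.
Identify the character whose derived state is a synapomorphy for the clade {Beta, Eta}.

Character polarity is set by the outgroup: the derived state is whichever differs from the outgroup's state, so for I the derived state is 'no', and for the remaining characters it is 'yes'.
Only Beta and Eta show the derived state 'no' for I, supporting them as a clade.
All ingroup taxa share the derived state 'yes' for II; it defines the ingroup but does not resolve relationships within it.
III (derived state 'yes') is shared by Beta, Eta, and Gamma — a synapomorphy uniting that clade.
Most parsimonious ingroup topology: (((Eta,Beta),Gamma),Theta).
The clade {Beta, Eta} is supported by I: its derived state 'no' occurs in exactly those taxa and in no other taxon (including the outgroup).

I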